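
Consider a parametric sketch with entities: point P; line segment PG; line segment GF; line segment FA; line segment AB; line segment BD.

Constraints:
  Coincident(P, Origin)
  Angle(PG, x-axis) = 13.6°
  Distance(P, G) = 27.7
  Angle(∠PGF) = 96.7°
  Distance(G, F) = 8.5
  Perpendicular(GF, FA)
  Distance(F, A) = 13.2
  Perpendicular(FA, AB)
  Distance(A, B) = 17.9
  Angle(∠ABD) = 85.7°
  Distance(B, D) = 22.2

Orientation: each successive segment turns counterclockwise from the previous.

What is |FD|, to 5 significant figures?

18.533

P is at the origin; PG runs at 13.6° with length 27.7, so G = (26.923, 6.5134). ∠PGF = 96.7° gives GF at 96.900° from the x-axis; with |GF| = 8.5, F = (25.902, 14.952). The perpendicularity gives FA at right angles to GF, so FA runs at -173.10°; with |FA| = 13.2, A = (12.798, 13.366). The perpendicularity gives AB at right angles to FA, so AB runs at -83.100°; with |AB| = 17.9, B = (14.948, -4.4043). ∠ABD = 85.7° gives BD at 11.200° from the x-axis; with |BD| = 22.2, D = (36.725, -0.092286). Then |FD| = |D − F| = 18.533.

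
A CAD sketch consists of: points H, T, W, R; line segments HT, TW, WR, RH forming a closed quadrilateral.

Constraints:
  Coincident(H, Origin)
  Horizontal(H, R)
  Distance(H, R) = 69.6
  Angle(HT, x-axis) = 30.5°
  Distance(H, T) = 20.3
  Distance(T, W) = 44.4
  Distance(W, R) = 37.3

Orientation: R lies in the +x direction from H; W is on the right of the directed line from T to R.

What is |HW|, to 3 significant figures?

50.2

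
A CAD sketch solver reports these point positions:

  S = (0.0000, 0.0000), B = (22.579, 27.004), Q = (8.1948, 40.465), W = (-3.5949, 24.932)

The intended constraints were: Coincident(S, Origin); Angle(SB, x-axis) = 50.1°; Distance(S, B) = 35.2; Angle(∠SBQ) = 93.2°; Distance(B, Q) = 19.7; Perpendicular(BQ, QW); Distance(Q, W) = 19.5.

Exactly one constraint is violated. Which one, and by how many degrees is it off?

Perpendicular(BQ, QW) — off by 5.90°.

S = (0.00, 0.00) ✓; SB at 50.10° ✓; |SB| = 35.20 ✓; ∠SBQ = 93.20° ✓; |BQ| = 19.70 ✓; ∠(BQ, QW) = 95.90° ✗; |QW| = 19.50 ✓.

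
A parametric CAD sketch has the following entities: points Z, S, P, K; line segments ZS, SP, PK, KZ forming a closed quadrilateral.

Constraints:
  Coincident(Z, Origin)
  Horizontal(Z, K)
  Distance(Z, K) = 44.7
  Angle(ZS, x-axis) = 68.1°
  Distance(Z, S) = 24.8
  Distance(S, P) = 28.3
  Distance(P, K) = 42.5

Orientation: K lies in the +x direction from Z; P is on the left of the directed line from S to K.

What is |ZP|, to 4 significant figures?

51.28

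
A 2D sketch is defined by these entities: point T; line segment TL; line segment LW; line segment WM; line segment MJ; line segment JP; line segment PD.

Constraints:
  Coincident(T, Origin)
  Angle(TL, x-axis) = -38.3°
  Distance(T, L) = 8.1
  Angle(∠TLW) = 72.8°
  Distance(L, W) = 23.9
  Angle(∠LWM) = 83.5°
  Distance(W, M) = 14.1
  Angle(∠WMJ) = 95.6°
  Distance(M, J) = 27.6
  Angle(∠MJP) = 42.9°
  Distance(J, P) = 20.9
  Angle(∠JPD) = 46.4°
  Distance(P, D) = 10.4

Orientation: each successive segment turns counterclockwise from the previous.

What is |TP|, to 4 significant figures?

11.31

T is at the origin; TL runs at -38.3° with length 8.1, so L = (6.357, -5.020). ∠TLW = 72.8° gives LW at 68.90° from the x-axis; with |LW| = 23.9, W = (14.96, 17.28). ∠LWM = 83.5° gives WM at 165.4° from the x-axis; with |WM| = 14.1, M = (1.316, 20.83). ∠WMJ = 95.6° gives MJ at -110.2° from the x-axis; with |MJ| = 27.6, J = (-8.214, -5.071). ∠MJP = 42.9° gives JP at 26.90° from the x-axis; with |JP| = 20.9, P = (10.42, 4.385). Then |TP| = |P − T| = 11.31.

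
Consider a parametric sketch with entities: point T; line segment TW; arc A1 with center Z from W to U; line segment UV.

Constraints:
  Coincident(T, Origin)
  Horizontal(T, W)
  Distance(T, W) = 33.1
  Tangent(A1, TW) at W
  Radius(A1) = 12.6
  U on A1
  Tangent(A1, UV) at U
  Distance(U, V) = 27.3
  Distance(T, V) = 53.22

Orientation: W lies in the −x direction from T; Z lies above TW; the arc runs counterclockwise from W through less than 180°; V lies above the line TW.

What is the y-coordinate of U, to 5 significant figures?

17.398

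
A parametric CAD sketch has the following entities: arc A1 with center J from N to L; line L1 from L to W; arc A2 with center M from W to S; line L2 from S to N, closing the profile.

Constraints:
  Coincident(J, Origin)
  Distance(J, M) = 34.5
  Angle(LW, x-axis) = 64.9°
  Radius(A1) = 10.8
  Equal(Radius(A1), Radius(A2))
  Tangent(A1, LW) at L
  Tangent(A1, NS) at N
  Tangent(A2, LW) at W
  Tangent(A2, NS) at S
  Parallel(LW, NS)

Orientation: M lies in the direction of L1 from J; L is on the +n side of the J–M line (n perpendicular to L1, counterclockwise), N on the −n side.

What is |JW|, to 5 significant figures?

36.151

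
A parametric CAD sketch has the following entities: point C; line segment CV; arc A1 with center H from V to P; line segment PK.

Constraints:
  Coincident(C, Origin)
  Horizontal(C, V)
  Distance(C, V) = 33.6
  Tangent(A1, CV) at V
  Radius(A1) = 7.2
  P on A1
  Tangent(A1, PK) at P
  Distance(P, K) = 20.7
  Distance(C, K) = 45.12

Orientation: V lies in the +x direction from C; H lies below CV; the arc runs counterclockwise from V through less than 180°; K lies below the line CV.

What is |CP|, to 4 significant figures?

28.64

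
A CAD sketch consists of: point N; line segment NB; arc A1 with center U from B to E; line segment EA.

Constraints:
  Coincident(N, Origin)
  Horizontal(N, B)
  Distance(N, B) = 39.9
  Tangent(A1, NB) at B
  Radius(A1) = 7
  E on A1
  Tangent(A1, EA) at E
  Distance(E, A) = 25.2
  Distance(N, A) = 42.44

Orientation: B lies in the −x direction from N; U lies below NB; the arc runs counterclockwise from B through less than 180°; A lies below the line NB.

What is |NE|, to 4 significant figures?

46.71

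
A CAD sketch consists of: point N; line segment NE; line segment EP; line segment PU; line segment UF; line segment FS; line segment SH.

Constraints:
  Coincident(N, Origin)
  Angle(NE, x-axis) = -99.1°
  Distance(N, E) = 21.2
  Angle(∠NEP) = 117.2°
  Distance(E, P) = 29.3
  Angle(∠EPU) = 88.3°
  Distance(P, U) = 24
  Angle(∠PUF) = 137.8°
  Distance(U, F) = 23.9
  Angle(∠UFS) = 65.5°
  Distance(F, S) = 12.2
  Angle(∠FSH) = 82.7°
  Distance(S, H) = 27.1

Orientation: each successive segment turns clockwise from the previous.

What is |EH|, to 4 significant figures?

40.97

N is at the origin; NE runs at -99.1° with length 21.2, so E = (-3.353, -20.93). ∠NEP = 117.2° gives EP at -161.9° from the x-axis; with |EP| = 29.3, P = (-31.20, -30.04). ∠EPU = 88.3° gives PU at 106.4° from the x-axis; with |PU| = 24.0, U = (-37.98, -7.012). ∠PUF = 137.8° gives UF at 64.20° from the x-axis; with |UF| = 23.9, F = (-27.58, 14.51). ∠UFS = 65.5° gives FS at -50.30° from the x-axis; with |FS| = 12.2, S = (-19.78, 5.118). ∠FSH = 82.7° gives SH at -147.6° from the x-axis; with |SH| = 27.1, H = (-42.67, -9.402). Then |EH| = |H − E| = 40.97.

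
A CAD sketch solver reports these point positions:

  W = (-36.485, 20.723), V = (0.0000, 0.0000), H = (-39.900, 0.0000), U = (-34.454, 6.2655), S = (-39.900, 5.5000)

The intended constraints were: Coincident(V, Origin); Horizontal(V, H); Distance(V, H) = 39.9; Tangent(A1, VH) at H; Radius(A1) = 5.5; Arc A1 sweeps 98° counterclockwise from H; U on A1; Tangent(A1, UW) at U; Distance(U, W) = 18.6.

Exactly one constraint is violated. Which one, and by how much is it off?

Distance(U, W) = 18.6 — off by 4.00.

V = (0.00, 0.00) ✓; V.y = 0.00, H.y = 0.00 ✓; |VH| = 39.90 ✓; ∠(SH, HV) = 90.00° ✓; |SH| = 5.500 ✓; bearing(S→U) − bearing(S→H) = 98.00° ✓; |SU| = 5.500 ✓; ∠(SU, UW) = 90.00° ✓; |UW| = 14.60 ✗.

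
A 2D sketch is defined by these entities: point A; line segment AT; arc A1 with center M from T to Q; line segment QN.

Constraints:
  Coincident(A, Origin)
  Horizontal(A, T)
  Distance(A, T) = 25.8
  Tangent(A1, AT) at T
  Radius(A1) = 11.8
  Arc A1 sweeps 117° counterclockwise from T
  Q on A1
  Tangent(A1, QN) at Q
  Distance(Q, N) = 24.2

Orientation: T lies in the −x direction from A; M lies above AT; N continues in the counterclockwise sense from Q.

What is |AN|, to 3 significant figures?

46.8

A is at the origin; AT is horizontal with |AT| = 25.8 and T on the −x side, so T = (-25.8, 0.00). The tangent condition forces MT to be normal to AT, so M = T + (0, 11.8) = (-25.8, 11.8). On A1, T sits at bearing -90° from M; a 117° counterclockwise sweep puts Q at bearing 27°, so Q = M + 11.8·(cos 27°, sin 27°) = (-15.3, 17.2). Tangency of A1 to QN means the radius MQ is perpendicular to QN, so QN runs along (−sin 27°, cos 27°); with |QN| = 24.2, N = (-26.3, 38.7). Then |AN| = |N − A| = 46.8.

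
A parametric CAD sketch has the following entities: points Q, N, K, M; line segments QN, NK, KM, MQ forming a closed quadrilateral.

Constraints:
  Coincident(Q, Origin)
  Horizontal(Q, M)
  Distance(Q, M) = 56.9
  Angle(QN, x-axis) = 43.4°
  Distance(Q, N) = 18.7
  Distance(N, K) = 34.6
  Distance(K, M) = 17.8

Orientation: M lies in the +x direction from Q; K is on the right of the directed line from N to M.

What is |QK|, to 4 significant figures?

41.88

Checks: |NK| = 34.60 ✓; |KM| = 17.80 ✓.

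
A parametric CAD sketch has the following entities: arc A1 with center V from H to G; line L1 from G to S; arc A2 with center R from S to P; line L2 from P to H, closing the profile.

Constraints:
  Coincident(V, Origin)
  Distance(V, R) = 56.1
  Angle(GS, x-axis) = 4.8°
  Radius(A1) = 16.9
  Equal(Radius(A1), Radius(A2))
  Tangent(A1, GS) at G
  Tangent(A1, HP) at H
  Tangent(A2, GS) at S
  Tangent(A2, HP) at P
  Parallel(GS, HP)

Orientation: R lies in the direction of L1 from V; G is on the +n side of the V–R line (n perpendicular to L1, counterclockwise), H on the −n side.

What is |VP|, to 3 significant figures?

58.6

The slot axis is L1's direction at 4.8°, so u = (cos 4.8°, sin 4.8°) = (0.996, 0.0837) and n = (−sin 4.8°, cos 4.8°) = (-0.0837, 0.996). V is at the origin and R lies 56.1 along u from V, so R = 56.1·u = (55.9, 4.69). Tangency of A1 to both parallel lines with radius 16.9 puts G and H at V ± 16.9·n: G = (-1.41, 16.8), H = (1.41, -16.8). Equal radii place S and P the same way about R: S = R + 16.9·n = (54.5, 21.5), P = R − 16.9·n = (57.3, -12.1). Then |VP| = |P − V| = 58.6.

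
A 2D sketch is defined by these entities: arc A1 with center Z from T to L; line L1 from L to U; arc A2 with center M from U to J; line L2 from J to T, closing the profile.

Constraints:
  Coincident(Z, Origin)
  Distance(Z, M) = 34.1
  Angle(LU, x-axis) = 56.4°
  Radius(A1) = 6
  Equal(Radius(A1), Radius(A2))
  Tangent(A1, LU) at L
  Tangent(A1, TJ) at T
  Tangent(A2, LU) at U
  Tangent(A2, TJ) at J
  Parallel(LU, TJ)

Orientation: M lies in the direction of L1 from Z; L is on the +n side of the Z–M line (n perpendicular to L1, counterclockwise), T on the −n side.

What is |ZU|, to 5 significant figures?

34.624

The slot axis is L1's direction at 56.4°, so u = (cos 56.4°, sin 56.4°) = (0.55339, 0.83292) and n = (−sin 56.4°, cos 56.4°) = (-0.83292, 0.55339). Z is at the origin and M lies 34.1 along u from Z, so M = 34.1·u = (18.871, 28.403). Tangency of A1 to both parallel lines with radius 6.0 puts L and T at Z ± 6.0·n: L = (-4.9975, 3.3203), T = (4.9975, -3.3203). Equal radii place U and J the same way about M: U = M + 6.0·n = (13.873, 31.723), J = M − 6.0·n = (23.868, 25.082). Then |ZU| = |U − Z| = 34.624.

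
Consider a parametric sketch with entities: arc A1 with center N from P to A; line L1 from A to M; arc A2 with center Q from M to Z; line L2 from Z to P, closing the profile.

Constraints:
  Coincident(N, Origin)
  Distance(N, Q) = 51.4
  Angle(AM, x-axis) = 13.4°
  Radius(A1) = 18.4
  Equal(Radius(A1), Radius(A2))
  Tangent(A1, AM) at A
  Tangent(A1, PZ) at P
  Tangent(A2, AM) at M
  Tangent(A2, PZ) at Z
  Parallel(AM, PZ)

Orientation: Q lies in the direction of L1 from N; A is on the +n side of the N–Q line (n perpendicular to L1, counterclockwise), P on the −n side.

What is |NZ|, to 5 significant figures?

54.594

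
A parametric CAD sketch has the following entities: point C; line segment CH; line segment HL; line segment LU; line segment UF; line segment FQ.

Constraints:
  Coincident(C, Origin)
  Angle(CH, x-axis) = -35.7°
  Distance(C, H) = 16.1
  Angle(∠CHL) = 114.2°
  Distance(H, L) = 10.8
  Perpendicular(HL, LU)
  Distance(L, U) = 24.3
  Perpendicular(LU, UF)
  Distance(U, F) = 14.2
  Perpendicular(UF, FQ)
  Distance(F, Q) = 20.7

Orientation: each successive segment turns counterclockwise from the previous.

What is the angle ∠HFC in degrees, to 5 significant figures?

26.372°

C is at the origin; CH runs at -35.7° with length 16.1, so H = (13.075, -9.3950). ∠CHL = 114.2° gives HL at 30.100° from the x-axis; with |HL| = 10.8, L = (22.418, -3.9787). HL ⟂ LU, so LU runs at 120.10°; with |LU| = 24.3, U = (10.231, 17.044). The perpendicularity gives UF at right angles to LU, so UF runs at -149.90°; with |UF| = 14.2, F = (-2.0537, 9.9230). Then cos ∠HFC = FH·FC / (|FH||FC|), giving 26.372°.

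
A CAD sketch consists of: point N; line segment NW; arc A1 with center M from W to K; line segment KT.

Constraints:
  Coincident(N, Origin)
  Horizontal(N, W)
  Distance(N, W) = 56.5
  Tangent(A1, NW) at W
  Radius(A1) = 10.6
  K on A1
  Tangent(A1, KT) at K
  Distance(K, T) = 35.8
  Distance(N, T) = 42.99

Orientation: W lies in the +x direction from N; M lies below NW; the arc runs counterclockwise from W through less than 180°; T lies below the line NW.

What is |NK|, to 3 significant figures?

48.1

Checks: ∠(MW, WN) = 90.00° ✓; |MK| = 10.60 ✓; ∠(MK, KT) = 90.00° ✓; |KT| = 35.80 ✓; |NT| = 42.99 ✓.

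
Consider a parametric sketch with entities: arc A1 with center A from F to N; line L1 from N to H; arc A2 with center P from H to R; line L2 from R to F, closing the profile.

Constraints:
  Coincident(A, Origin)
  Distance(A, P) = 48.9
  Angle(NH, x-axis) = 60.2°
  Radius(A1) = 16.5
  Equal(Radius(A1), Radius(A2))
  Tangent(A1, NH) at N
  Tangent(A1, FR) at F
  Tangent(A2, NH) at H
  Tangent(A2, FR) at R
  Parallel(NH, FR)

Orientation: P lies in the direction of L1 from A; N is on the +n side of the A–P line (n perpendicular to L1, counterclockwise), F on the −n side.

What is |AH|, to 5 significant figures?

51.609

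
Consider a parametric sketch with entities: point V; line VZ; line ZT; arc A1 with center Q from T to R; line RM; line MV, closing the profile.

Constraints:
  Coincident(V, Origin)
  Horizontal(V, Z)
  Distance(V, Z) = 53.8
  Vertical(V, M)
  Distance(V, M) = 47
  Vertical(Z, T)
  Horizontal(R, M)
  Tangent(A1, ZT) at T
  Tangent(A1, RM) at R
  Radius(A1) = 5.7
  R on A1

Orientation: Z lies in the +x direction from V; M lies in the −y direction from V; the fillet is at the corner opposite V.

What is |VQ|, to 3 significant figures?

63.4

V and M share the same x with |VM| = 47.0 and M on the −y side, so M = (0.00, -47.0). The virtual corner opposite V is at (53.8, -47.0). A1 meets ZT tangentially, so QT is at right angles to ZT and tangency of A1 to RM means the radius QR is perpendicular to RM, with radius 5.7, so the center Q sits 5.7 in from both sides at Q = (48.1, -41.3). Then |VQ| = |Q − V| = 63.4.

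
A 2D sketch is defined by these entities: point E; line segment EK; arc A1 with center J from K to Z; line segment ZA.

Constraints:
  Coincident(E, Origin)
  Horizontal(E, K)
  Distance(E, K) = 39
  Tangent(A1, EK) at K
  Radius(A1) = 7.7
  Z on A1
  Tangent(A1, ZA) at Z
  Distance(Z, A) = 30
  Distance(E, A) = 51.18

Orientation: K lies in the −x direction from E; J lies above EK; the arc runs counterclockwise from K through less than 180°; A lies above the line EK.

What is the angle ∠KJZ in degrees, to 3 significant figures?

95.1°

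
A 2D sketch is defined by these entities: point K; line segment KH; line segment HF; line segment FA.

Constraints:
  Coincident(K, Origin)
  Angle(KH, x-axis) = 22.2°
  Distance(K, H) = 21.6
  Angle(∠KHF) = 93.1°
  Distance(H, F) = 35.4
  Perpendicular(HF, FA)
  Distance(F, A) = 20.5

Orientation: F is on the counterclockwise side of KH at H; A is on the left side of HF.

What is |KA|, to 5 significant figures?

36.584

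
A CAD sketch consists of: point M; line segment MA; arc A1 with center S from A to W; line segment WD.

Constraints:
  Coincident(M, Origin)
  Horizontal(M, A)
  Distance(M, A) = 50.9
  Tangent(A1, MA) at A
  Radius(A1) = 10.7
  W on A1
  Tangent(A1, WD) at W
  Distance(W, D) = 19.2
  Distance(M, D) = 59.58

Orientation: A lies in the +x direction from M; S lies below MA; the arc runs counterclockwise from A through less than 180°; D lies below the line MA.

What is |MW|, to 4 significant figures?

44.11

Checks: |MA| = 50.90 ✓; |SW| = 10.70 ✓; ∠(SW, WD) = 90.00° ✓; |WD| = 19.20 ✓; |MD| = 59.58 ✓.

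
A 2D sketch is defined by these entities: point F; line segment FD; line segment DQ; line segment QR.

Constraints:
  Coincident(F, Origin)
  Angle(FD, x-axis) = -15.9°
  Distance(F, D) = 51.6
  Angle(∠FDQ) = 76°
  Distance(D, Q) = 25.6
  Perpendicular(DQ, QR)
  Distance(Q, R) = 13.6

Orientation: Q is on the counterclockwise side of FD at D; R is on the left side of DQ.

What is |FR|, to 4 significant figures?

38.75

F is at the origin; FD runs at -15.9° with length 51.6, so D = 51.6·(cos -15.9°, sin -15.9°) = (49.63, -14.14). ∠FDQ = 76.0°, so DQ runs at -15.9° + (180° − 76.0°) = 88.10° from the x-axis; with |DQ| = 25.6, Q = D + 25.6·(cos 88.10°, sin 88.10°) = (50.47, 11.45). DQ is perpendicular to QR; with |QR| = 13.6 on the left of DQ, R = Q + 13.6·(-0.9995, 0.03316) = (36.88, 11.90). Then |FR| = |R − F| = 38.75.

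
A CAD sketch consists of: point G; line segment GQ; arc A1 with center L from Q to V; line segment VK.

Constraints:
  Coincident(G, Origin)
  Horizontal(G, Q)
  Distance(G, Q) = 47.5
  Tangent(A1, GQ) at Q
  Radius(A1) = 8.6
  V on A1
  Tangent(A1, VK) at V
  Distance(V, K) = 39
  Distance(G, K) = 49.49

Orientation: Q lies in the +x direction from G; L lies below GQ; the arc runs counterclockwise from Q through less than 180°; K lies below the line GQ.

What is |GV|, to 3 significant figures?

39.8

G is at the origin; GQ is horizontal with |GQ| = 47.5 and Q on the +x side, so Q = (47.5, 0.00). Since A1 is tangent to GQ there, LQ ⟂ GQ, so L = Q + (0, -8.6) = (47.5, -8.60). Since LV ⟂ VK (tangency), |LK| = √(8.6² + 39.0²) = 39.9 regardless of where V sits on A1. So K lies on both circle(G, 49.49) and circle(L, 39.9); the below-GQ intersection is K = (25.9, -42.2). V is the foot of the tangent from K: V = (39.4, -5.61).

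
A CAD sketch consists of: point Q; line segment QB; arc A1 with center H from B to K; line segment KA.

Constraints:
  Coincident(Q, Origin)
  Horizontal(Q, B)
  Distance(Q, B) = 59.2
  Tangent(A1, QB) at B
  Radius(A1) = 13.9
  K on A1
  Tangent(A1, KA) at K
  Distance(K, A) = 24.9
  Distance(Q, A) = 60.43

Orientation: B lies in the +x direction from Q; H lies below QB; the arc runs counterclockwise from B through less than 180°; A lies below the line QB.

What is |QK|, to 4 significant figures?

47.51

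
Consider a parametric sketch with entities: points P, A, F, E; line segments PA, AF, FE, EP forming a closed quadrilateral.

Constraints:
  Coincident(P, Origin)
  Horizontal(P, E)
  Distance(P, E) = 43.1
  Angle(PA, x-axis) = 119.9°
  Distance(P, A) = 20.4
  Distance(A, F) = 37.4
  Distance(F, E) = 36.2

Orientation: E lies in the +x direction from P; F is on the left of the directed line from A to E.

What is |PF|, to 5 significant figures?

39.786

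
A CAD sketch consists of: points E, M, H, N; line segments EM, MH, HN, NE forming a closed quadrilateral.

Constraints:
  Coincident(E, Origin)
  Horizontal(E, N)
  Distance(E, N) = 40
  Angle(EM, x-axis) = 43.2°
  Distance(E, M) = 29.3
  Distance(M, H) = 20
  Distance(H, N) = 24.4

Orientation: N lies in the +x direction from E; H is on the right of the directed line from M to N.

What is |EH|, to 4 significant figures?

15.64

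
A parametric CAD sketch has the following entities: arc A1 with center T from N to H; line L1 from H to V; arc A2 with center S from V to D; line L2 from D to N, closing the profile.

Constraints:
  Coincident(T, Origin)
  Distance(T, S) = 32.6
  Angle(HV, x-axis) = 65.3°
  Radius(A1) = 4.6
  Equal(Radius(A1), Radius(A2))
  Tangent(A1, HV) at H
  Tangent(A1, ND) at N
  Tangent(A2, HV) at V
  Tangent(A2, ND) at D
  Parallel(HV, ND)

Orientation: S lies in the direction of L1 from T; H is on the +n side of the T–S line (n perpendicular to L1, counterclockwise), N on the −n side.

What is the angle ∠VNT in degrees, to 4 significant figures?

74.24°

The slot axis is L1's direction at 65.3°, so u = (cos 65.3°, sin 65.3°) = (0.4179, 0.9085) and n = (−sin 65.3°, cos 65.3°) = (-0.9085, 0.4179). T is at the origin and S lies 32.6 along u from T, so S = 32.6·u = (13.62, 29.62). Tangency of A1 to both parallel lines with radius 4.6 puts H and N at T ± 4.6·n: H = (-4.179, 1.922), N = (4.179, -1.922). Equal radii place V and D the same way about S: V = S + 4.6·n = (9.443, 31.54), D = S − 4.6·n = (17.80, 27.70). Then cos ∠VNT = NV·NT / (|NV||NT|), giving 74.24°.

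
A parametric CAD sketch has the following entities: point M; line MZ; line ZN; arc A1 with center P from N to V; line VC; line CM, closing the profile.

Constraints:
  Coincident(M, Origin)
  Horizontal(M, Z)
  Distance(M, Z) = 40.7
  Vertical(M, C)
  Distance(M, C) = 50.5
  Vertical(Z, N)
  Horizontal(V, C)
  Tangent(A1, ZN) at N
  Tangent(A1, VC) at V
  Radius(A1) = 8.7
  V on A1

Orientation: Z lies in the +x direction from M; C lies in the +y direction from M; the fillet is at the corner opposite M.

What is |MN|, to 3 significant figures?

58.3

M is at the origin; MZ is horizontal with |MZ| = 40.7 and Z on the +x side, so Z = (40.7, 0.00). M and C share the same x with |MC| = 50.5 and C on the +y side, so C = (0.00, 50.5). The virtual corner opposite M is at (40.7, 50.5). The tangent condition forces PN to be normal to ZN and the tangent condition forces PV to be normal to VC, with radius 8.7, so the center P sits 8.7 in from both sides at P = (32.0, 41.8). That places the tangent points at N = (40.7, 41.8) on ZN and V = (32.0, 50.5) on VC. Then |MN| = |N − M| = 58.3.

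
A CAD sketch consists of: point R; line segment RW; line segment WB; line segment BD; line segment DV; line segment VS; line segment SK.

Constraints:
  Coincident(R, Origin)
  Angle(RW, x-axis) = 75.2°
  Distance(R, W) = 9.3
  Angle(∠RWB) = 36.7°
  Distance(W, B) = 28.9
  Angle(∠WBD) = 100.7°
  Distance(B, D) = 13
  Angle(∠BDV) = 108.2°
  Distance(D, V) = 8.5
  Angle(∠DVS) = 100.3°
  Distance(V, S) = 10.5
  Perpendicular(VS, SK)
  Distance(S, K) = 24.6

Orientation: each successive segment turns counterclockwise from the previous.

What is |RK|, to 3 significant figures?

31.4

∠DVS = 100.3° gives VS at 89.3° from the x-axis; with |VS| = 10.5, S = (-5.67, -8.58). VS ⟂ SK, so SK runs at 179°; with |SK| = 24.6, K = (-30.3, -8.28). Then |RK| = |K − R| = 31.4.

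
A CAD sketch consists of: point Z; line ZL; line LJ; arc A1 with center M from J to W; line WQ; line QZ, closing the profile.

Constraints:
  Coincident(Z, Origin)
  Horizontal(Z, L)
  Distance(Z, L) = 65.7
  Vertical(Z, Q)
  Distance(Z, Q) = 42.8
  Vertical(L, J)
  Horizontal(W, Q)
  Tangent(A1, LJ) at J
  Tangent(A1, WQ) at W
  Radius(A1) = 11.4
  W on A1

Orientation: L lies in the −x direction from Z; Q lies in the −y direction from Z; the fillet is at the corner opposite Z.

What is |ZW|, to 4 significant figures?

69.14

Z is at the origin; ZL is horizontal with |ZL| = 65.7 and L on the −x side, so L = (-65.70, 0.000). Z and Q share the same x with |ZQ| = 42.8 and Q on the −y side, so Q = (0.000, -42.80). The virtual corner opposite Z is at (-65.70, -42.80). Tangency of A1 to LJ means the radius MJ is perpendicular to LJ and tangency of A1 to WQ means the radius MW is perpendicular to WQ, with radius 11.4, so the center M sits 11.4 in from both sides at M = (-54.30, -31.40). That places the tangent points at J = (-65.70, -31.40) on LJ and W = (-54.30, -42.80) on WQ. Then |ZW| = |W − Z| = 69.14.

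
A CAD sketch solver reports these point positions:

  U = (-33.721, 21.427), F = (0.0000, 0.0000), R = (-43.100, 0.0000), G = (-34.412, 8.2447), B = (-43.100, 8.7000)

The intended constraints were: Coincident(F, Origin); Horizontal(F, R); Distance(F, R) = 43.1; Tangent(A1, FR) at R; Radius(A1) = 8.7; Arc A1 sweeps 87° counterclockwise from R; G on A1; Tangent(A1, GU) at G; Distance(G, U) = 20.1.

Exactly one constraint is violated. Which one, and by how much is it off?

Distance(G, U) = 20.1 — off by 6.90.

F = (0.00, 0.00) ✓; F.y = 0.00, R.y = 0.00 ✓; |FR| = 43.10 ✓; ∠(BR, RF) = 90.00° ✓; |BR| = 8.700 ✓; bearing(B→G) − bearing(B→R) = 87.00° ✓; |BG| = 8.700 ✓; ∠(BG, GU) = 90.00° ✓; |GU| = 13.20 ✗.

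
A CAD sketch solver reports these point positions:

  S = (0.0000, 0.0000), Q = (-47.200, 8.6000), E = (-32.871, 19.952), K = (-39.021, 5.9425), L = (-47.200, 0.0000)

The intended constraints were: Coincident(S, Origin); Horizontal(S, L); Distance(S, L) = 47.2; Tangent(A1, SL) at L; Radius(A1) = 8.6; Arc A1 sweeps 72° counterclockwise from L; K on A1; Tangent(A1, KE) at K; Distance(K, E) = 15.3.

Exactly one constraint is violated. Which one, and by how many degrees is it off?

Tangent(A1, KE) at K — off by 5.70°.

S = (0.00, 0.00) ✓; S.y = 0.00, L.y = 0.00 ✓; |SL| = 47.20 ✓; ∠(QL, LS) = 90.00° ✓; |QL| = 8.600 ✓; bearing(Q→K) − bearing(Q→L) = 72.00° ✓; |QK| = 8.600 ✓; ∠(QK, KE) = 95.70° ✗; |KE| = 15.30 ✓.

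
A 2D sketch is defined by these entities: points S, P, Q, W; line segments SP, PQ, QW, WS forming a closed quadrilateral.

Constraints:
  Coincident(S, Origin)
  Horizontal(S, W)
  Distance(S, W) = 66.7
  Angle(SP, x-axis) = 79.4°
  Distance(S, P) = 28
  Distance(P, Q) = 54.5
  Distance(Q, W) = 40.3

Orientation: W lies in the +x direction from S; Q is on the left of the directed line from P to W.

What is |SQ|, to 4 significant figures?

70.41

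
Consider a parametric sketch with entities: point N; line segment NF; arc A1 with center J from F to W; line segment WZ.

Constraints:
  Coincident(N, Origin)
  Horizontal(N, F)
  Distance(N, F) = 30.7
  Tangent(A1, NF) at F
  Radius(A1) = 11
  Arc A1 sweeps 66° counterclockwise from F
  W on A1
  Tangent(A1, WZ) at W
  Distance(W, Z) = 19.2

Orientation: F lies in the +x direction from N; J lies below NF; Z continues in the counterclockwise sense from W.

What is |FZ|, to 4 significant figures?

29.97

N is at the origin; NF is horizontal with |NF| = 30.7 and F on the +x side, so F = (30.70, 0.000). Tangency of A1 to NF means the radius JF is perpendicular to NF, so J = F + (0, -11) = (30.70, -11.00). On A1, F sits at bearing 90° from J; a 66° counterclockwise sweep puts W at bearing 156°, so W = J + 11.0·(cos 156°, sin 156°) = (20.65, -6.526). Tangency of A1 to WZ means the radius JW is perpendicular to WZ, so WZ runs along (−sin 156°, cos 156°); with |WZ| = 19.2, Z = (12.84, -24.07). Then |FZ| = |Z − F| = 29.97.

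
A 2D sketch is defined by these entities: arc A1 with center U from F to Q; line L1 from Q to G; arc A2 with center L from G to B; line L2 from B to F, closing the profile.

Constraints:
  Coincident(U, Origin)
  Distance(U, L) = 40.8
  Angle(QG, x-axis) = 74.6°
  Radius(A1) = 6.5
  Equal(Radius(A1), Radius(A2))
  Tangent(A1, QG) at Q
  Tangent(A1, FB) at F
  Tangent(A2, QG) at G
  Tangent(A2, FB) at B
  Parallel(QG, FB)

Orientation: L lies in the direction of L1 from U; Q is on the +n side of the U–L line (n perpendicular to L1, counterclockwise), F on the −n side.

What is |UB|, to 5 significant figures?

41.315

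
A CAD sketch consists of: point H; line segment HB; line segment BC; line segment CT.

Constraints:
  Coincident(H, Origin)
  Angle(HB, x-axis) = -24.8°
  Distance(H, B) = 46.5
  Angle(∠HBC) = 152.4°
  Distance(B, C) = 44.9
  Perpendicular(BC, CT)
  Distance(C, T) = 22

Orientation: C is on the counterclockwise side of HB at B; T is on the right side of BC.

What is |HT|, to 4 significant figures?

96.49

H is at the origin; HB runs at -24.8° with length 46.5, so B = 46.5·(cos -24.8°, sin -24.8°) = (42.21, -19.50). ∠HBC = 152.4°, so BC runs at -24.8° + (180° − 152.4°) = 2.800° from the x-axis; with |BC| = 44.9, C = B + 44.9·(cos 2.800°, sin 2.800°) = (87.06, -17.31). The perpendicularity gives CT at right angles to BC; with |CT| = 22.0 on the right of BC, T = C + 22.0·(0.04885, -0.9988) = (88.13, -39.28). Then |HT| = |T − H| = 96.49.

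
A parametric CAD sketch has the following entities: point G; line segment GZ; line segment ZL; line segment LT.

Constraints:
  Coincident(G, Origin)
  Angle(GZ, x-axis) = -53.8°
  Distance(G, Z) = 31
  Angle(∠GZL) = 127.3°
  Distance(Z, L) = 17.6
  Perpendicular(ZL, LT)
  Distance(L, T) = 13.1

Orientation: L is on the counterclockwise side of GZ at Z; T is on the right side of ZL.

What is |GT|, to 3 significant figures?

52.4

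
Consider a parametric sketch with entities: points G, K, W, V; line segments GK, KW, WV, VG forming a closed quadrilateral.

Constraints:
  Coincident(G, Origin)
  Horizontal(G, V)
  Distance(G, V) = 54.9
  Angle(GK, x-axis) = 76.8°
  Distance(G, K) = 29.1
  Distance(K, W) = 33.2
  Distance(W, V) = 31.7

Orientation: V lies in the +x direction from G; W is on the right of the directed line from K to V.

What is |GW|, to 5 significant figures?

23.207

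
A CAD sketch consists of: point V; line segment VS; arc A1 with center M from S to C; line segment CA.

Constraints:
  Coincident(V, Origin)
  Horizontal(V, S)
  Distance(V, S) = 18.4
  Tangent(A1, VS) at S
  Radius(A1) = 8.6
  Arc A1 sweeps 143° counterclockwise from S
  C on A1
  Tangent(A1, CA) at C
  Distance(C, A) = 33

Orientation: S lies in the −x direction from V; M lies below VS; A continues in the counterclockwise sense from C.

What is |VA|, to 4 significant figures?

35.44

On A1, S sits at bearing 90° from M; a 143° counterclockwise sweep puts C at bearing 233°, so C = M + 8.6·(cos 233°, sin 233°) = (-23.58, -15.47). A1 meets CA tangentially, so MC is at right angles to CA, so CA runs along (−sin 233°, cos 233°); with |CA| = 33.0, A = (2.779, -35.33). Then |VA| = |A − V| = 35.44.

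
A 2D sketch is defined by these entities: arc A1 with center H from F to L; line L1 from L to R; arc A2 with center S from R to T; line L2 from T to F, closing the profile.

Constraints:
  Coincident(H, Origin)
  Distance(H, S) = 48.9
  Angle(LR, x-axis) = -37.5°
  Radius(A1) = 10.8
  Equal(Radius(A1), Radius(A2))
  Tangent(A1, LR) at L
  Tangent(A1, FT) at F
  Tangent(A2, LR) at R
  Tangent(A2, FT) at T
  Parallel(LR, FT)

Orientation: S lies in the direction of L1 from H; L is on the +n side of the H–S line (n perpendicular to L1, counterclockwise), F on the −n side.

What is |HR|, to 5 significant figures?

50.078

Tangency of A1 to both parallel lines with radius 10.8 puts L and F at H ± 10.8·n: L = (6.5746, 8.5682), F = (-6.5746, -8.5682). Equal radii place R and T the same way about S: R = S + 10.8·n = (45.370, -21.200), T = S − 10.8·n = (32.220, -38.337). Then |HR| = |R − H| = 50.078.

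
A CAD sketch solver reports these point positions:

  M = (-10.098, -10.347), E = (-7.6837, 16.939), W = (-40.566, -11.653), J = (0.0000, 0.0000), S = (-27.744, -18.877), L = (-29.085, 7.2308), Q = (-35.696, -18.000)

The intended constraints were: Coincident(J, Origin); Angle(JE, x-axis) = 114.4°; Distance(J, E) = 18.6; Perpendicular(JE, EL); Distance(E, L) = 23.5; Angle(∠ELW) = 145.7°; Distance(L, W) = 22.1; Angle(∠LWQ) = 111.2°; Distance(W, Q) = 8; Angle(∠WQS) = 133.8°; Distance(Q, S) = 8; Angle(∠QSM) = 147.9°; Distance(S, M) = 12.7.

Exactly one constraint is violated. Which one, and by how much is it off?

Distance(S, M) = 12.7 — off by 6.90.

J = (0.00, 0.00) ✓; JE at 114.4° ✓; |JE| = 18.60 ✓; ∠(JE, EL) = 90.00° ✓; |EL| = 23.50 ✓; ∠ELW = 145.7° ✓; |LW| = 22.10 ✓; ∠LWQ = 111.2° ✓; |WQ| = 8.000 ✓; ∠WQS = 133.8° ✓; |QS| = 8.000 ✓; ∠QSM = 147.9° ✓; |SM| = 19.60 ✗.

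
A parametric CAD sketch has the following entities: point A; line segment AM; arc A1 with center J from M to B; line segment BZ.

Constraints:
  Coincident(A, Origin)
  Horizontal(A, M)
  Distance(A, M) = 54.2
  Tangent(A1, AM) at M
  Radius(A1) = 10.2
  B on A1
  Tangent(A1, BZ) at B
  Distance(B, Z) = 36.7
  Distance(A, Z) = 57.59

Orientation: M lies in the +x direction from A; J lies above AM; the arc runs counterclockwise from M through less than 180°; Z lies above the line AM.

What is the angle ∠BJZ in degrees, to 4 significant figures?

74.47°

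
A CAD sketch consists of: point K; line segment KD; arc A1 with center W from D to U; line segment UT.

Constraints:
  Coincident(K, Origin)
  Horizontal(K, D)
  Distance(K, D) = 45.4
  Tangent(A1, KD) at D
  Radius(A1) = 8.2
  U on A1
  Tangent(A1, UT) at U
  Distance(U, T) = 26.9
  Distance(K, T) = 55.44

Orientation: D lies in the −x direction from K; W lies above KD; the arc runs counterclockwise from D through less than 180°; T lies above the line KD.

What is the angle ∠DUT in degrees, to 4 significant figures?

129.9°

K is at the origin; K and D share the same y with |KD| = 45.4 and D on the −x side, so D = (-45.40, 0.000). The tangent condition forces WD to be normal to KD, so W = D + (0, 8.2) = (-45.40, 8.200). Since WU ⟂ UT (tangency), |WT| = √(8.2² + 26.9²) = 28.12 regardless of where U sits on A1. So T lies on both circle(K, 55.44) and circle(W, 28.12); the above-KD intersection is T = (-42.06, 36.12). U is the foot of the tangent from T: U = (-37.33, 9.642).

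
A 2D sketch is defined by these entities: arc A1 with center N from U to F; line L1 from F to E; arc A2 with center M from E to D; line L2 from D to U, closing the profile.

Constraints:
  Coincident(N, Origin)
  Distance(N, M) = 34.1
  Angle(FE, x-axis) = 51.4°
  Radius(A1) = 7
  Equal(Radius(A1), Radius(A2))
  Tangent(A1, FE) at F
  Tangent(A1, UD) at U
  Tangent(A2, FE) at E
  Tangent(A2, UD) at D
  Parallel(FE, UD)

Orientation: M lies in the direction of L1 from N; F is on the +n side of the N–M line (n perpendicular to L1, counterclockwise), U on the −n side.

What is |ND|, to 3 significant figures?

34.8

Tangency of A1 to both parallel lines with radius 7.0 puts F and U at N ± 7.0·n: F = (-5.47, 4.37), U = (5.47, -4.37). Equal radii place E and D the same way about M: E = M + 7.0·n = (15.8, 31.0), D = M − 7.0·n = (26.7, 22.3). Then |ND| = |D − N| = 34.8.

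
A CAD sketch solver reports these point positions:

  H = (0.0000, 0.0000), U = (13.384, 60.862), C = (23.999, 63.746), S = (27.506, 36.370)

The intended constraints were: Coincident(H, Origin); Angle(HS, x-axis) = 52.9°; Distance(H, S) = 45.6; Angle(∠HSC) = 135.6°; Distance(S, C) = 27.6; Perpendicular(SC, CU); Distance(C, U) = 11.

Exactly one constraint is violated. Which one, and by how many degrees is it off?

Perpendicular(SC, CU) — off by 7.90°.

H = (0.00, 0.00) ✓; HS at 52.90° ✓; |HS| = 45.60 ✓; ∠HSC = 135.6° ✓; |SC| = 27.60 ✓; ∠(SC, CU) = 97.90° ✗; |CU| = 11.00 ✓.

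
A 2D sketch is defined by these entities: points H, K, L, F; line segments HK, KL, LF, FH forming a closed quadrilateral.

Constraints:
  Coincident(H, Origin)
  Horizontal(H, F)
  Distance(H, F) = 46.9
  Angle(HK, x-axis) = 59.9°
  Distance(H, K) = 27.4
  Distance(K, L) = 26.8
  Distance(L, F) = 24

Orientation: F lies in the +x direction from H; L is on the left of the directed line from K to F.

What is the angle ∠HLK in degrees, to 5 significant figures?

30.928°

H is at the origin; HF is horizontal with |HF| = 46.9 and F in +x, so F = (46.9, 0). HK runs at 59.9° with |HK| = 27.4, so K = (13.741, 23.705). L is determined by |KL| = 26.8 and |LF| = 24.0 together: it lies at the intersection of circle(K, 26.8) and circle(F, 24.0). With |KF| = 40.761, the foot of the radical line on KF is 22.125 from K and the perpendicular offset is √(26.8² − 22.125²) = 15.123. Taking the left-of-KF solution: L = (40.535, 23.141).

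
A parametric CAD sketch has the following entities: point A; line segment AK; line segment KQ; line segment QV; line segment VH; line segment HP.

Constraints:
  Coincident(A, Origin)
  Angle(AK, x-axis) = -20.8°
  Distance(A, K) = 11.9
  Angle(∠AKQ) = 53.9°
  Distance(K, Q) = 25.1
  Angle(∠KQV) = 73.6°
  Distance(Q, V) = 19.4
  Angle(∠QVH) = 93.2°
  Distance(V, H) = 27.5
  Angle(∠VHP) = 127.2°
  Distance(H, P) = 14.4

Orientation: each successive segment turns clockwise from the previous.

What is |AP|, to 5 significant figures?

22.578

A is at the origin; AK runs at -20.8° with length 11.9, so K = (11.124, -4.2258). ∠AKQ = 53.9° gives KQ at -146.90° from the x-axis; with |KQ| = 25.1, Q = (-9.9023, -17.933). ∠KQV = 73.6° gives QV at 106.70° from the x-axis; with |QV| = 19.4, V = (-15.477, 0.64882). ∠QVH = 93.2° gives VH at 19.900° from the x-axis; with |VH| = 27.5, H = (10.381, 10.009). ∠VHP = 127.2° gives HP at -32.900° from the x-axis; with |HP| = 14.4, P = (22.471, 2.1875). Then |AP| = |P − A| = 22.578.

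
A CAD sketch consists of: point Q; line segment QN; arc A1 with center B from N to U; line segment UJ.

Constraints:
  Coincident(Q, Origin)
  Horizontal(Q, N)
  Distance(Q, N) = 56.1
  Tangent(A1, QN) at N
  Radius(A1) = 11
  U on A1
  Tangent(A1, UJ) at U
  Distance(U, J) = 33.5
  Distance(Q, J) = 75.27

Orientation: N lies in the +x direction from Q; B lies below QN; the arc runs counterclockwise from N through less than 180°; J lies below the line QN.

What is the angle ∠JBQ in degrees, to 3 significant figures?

107°

Checks: |BU| = 11.00 ✓; ∠(BU, UJ) = 90.00° ✓; |UJ| = 33.50 ✓; |QJ| = 75.27 ✓.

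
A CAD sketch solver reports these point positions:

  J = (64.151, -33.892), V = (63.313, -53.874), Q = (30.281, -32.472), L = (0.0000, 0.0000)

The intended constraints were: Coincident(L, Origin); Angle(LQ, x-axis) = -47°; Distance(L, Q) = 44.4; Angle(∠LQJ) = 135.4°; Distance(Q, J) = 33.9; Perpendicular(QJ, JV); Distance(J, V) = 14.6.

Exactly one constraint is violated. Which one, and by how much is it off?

Distance(J, V) = 14.6 — off by 5.40.

L = (0.00, 0.00) ✓; LQ at -47.00° ✓; |LQ| = 44.40 ✓; ∠LQJ = 135.4° ✓; |QJ| = 33.90 ✓; ∠(QJ, JV) = 90.00° ✓; |JV| = 20.00 ✗.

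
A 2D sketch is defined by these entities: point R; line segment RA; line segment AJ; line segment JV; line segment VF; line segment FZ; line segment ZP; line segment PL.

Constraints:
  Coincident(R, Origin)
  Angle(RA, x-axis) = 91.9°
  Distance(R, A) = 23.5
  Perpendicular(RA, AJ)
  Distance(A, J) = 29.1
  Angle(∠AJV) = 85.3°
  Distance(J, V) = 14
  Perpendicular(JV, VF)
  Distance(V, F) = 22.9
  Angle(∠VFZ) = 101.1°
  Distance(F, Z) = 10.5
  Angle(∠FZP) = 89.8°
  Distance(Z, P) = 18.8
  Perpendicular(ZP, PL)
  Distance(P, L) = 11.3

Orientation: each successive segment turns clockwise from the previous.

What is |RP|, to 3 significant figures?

32.9

R is at the origin; RA runs at 91.9° with length 23.5, so A = (-0.779, 23.5). RA ⟂ AJ, so AJ runs at 1.90°; with |AJ| = 29.1, J = (28.3, 24.5). ∠AJV = 85.3° gives JV at -92.8° from the x-axis; with |JV| = 14.0, V = (27.6, 10.5). JV is perpendicular to VF, so VF runs at 177°; with |VF| = 22.9, F = (4.75, 11.6). ∠VFZ = 101.1° gives FZ at 98.3° from the x-axis; with |FZ| = 10.5, Z = (3.23, 22.0). ∠FZP = 89.8° gives ZP at 8.10° from the x-axis; with |ZP| = 18.8, P = (21.8, 24.6). Then |RP| = |P − R| = 32.9.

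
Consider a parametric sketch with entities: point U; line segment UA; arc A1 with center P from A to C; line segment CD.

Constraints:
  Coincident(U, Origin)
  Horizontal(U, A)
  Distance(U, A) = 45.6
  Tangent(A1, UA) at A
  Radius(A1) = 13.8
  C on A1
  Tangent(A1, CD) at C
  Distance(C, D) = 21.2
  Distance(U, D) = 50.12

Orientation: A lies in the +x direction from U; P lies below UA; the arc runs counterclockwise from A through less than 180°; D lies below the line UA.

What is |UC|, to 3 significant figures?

35.4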